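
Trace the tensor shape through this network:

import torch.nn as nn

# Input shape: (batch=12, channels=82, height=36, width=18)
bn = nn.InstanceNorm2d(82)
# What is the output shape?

Input shape: (12, 82, 36, 18)
Output shape: (12, 82, 36, 18)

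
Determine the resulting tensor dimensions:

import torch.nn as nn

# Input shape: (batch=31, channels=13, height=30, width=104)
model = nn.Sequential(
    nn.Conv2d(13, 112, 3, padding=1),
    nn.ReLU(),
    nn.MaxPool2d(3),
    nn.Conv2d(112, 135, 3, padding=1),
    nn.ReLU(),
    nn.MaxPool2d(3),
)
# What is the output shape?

Input shape: (31, 13, 30, 104)
  -> after first Conv2d: (31, 112, 30, 104)
  -> after first MaxPool2d: (31, 112, 10, 34)
  -> after second Conv2d: (31, 135, 10, 34)
Output shape: (31, 135, 3, 11)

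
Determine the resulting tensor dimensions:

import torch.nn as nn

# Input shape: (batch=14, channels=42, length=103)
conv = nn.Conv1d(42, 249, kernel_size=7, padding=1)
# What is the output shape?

Input shape: (14, 42, 103)
Output shape: (14, 249, 99)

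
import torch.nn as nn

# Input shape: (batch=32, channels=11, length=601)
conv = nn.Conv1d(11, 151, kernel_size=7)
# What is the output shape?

Input shape: (32, 11, 601)
Output shape: (32, 151, 595)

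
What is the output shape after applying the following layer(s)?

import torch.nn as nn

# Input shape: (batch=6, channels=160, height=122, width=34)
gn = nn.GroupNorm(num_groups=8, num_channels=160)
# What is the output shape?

Input shape: (6, 160, 122, 34)
Output shape: (6, 160, 122, 34)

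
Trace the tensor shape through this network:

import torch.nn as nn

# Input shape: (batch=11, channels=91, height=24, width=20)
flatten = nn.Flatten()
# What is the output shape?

Input shape: (11, 91, 24, 20)
Output shape: (11, 43680)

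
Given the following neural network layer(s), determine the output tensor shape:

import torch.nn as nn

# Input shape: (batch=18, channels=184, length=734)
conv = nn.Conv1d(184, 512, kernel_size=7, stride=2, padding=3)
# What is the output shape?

Input shape: (18, 184, 734)
Output shape: (18, 512, 367)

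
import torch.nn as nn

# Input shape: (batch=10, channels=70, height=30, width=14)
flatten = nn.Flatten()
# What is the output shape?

Input shape: (10, 70, 30, 14)
Output shape: (10, 29400)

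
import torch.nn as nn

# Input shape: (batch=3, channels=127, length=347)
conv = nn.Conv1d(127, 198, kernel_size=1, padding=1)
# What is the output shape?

Input shape: (3, 127, 347)
Output shape: (3, 198, 349)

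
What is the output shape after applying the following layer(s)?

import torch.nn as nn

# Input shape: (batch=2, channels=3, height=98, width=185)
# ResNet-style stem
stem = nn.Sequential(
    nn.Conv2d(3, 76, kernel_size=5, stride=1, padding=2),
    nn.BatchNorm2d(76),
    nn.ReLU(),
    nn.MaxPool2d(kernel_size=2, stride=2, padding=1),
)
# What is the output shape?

Input shape: (2, 3, 98, 185)
  -> after Conv2d 5x5 stride=1: (2, 76, 98, 185)
Output shape: (2, 76, 50, 93)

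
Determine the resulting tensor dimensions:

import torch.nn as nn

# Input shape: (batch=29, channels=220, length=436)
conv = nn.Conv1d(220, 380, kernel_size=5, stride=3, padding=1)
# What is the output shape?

Input shape: (29, 220, 436)
Output shape: (29, 380, 145)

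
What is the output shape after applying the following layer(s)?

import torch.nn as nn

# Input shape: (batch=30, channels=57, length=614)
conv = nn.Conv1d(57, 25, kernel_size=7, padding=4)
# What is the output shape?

Input shape: (30, 57, 614)
Output shape: (30, 25, 616)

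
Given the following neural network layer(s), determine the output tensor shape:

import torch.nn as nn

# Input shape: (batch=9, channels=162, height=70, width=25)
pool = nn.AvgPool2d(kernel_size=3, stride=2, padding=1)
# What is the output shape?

Input shape: (9, 162, 70, 25)
Output shape: (9, 162, 35, 13)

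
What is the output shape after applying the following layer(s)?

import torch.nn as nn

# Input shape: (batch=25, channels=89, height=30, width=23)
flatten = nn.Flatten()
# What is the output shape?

Input shape: (25, 89, 30, 23)
Output shape: (25, 61410)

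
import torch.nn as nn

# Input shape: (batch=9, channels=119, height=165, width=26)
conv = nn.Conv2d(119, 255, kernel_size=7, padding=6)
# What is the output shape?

Input shape: (9, 119, 165, 26)
Output shape: (9, 255, 171, 32)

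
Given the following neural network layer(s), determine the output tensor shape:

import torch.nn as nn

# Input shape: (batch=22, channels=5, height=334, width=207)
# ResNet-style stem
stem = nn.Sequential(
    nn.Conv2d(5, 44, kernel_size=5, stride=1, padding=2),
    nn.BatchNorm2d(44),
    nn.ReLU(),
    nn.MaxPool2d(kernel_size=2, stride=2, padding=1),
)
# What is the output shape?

Input shape: (22, 5, 334, 207)
  -> after Conv2d 5x5 stride=1: (22, 44, 334, 207)
Output shape: (22, 44, 168, 104)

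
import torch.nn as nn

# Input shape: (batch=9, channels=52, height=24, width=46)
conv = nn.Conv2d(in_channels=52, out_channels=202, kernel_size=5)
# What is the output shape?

Input shape: (9, 52, 24, 46)
Output shape: (9, 202, 20, 42)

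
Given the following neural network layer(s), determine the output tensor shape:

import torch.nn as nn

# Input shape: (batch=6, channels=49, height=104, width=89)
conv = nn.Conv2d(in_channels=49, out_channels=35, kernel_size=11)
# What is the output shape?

Input shape: (6, 49, 104, 89)
Output shape: (6, 35, 94, 79)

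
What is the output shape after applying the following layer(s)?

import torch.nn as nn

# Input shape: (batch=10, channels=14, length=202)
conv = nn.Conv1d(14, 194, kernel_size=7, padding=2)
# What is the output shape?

Input shape: (10, 14, 202)
Output shape: (10, 194, 200)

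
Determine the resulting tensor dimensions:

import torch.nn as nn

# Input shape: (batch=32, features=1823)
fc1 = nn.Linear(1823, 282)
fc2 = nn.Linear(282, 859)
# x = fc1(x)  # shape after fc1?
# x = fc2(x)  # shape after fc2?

Input shape: (32, 1823)
  -> after fc1: (32, 282)
Output shape: (32, 859)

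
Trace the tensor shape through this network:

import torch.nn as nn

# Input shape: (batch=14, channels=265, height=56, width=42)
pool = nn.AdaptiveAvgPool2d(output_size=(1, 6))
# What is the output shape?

Input shape: (14, 265, 56, 42)
Output shape: (14, 265, 1, 6)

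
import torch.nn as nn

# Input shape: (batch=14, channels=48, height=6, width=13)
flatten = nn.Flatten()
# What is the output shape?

Input shape: (14, 48, 6, 13)
Output shape: (14, 3744)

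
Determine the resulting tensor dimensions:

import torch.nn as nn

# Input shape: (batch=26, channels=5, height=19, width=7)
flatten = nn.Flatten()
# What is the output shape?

Input shape: (26, 5, 19, 7)
Output shape: (26, 665)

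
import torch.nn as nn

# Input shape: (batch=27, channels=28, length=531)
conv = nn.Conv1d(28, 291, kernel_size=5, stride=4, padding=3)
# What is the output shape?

Input shape: (27, 28, 531)
Output shape: (27, 291, 134)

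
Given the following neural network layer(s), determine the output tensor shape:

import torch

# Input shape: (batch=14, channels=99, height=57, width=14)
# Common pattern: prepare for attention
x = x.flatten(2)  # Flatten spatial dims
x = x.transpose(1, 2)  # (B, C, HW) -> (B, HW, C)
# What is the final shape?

Input shape: (14, 99, 57, 14)
  -> after flatten(2): (14, 99, 798)
Output shape: (14, 798, 99)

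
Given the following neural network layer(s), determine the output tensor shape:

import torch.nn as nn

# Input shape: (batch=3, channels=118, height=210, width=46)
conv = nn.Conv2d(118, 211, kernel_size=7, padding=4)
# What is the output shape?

Input shape: (3, 118, 210, 46)
Output shape: (3, 211, 212, 48)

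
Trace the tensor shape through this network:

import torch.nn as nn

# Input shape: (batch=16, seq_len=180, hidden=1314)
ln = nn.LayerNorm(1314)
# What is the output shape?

Input shape: (16, 180, 1314)
Output shape: (16, 180, 1314)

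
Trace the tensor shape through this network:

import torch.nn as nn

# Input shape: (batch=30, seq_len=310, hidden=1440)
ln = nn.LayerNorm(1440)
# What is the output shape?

Input shape: (30, 310, 1440)
Output shape: (30, 310, 1440)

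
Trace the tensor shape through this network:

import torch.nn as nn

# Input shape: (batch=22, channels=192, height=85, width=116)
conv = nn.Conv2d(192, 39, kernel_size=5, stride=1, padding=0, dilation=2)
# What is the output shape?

Input shape: (22, 192, 85, 116)
Output shape: (22, 39, 77, 108)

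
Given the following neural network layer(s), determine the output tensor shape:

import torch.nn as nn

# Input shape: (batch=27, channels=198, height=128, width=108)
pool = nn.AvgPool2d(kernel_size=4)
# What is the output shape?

Input shape: (27, 198, 128, 108)
Output shape: (27, 198, 32, 27)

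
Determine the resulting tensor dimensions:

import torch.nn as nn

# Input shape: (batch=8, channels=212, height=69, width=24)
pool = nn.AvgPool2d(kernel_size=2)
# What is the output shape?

Input shape: (8, 212, 69, 24)
Output shape: (8, 212, 34, 12)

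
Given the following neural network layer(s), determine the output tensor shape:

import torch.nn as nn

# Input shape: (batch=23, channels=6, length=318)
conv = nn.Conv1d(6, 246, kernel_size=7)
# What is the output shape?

Input shape: (23, 6, 318)
Output shape: (23, 246, 312)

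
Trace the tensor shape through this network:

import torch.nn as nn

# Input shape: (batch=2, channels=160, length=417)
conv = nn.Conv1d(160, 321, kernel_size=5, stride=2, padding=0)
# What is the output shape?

Input shape: (2, 160, 417)
Output shape: (2, 321, 207)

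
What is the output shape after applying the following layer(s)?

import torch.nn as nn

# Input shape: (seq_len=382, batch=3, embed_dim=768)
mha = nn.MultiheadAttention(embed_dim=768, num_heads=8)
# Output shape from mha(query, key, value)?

Input shape: (382, 3, 768)
Output shape: (382, 3, 768)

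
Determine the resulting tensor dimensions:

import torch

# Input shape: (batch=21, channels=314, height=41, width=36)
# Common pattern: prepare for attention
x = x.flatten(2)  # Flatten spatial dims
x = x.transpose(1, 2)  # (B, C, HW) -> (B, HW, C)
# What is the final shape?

Input shape: (21, 314, 41, 36)
  -> after flatten(2): (21, 314, 1476)
Output shape: (21, 1476, 314)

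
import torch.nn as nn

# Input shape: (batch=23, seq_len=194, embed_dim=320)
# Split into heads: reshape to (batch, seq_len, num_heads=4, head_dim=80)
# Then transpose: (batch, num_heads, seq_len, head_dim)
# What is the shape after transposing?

Input shape: (23, 194, 320)
  -> after reshape: (23, 194, 4, 80)
Output shape: (23, 4, 194, 80)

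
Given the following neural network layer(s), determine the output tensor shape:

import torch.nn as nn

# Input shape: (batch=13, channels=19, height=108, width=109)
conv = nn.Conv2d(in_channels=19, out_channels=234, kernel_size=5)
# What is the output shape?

Input shape: (13, 19, 108, 109)
Output shape: (13, 234, 104, 105)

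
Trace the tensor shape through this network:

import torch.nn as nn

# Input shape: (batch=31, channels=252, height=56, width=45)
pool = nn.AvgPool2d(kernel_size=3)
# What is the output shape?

Input shape: (31, 252, 56, 45)
Output shape: (31, 252, 18, 15)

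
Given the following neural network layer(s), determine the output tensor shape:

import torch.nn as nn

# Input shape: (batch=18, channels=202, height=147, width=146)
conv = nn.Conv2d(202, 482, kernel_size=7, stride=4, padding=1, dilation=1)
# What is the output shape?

Input shape: (18, 202, 147, 146)
Output shape: (18, 482, 36, 36)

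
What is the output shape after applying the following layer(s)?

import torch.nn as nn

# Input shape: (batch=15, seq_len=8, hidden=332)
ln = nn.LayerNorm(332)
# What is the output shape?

Input shape: (15, 8, 332)
Output shape: (15, 8, 332)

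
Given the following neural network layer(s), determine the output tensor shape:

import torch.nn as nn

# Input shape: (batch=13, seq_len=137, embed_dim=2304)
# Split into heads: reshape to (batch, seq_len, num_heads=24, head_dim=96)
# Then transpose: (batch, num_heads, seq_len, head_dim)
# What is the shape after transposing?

Input shape: (13, 137, 2304)
  -> after reshape: (13, 137, 24, 96)
Output shape: (13, 24, 137, 96)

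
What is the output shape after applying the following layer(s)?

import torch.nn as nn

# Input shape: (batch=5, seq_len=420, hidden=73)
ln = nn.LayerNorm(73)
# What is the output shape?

Input shape: (5, 420, 73)
Output shape: (5, 420, 73)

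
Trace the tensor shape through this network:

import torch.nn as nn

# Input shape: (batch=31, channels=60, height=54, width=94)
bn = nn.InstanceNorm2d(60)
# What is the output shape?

Input shape: (31, 60, 54, 94)
Output shape: (31, 60, 54, 94)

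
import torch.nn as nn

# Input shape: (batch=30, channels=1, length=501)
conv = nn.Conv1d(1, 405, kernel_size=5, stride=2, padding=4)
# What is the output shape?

Input shape: (30, 1, 501)
Output shape: (30, 405, 253)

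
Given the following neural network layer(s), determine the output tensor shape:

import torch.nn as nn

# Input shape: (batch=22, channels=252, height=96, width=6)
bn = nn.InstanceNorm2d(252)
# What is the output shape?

Input shape: (22, 252, 96, 6)
Output shape: (22, 252, 96, 6)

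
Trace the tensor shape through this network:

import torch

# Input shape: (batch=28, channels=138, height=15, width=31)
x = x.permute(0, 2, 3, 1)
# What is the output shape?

Input shape: (28, 138, 15, 31)
Output shape: (28, 15, 31, 138)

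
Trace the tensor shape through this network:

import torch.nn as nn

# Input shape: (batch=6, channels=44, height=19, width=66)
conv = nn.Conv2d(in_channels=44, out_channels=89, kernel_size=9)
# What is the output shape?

Input shape: (6, 44, 19, 66)
Output shape: (6, 89, 11, 58)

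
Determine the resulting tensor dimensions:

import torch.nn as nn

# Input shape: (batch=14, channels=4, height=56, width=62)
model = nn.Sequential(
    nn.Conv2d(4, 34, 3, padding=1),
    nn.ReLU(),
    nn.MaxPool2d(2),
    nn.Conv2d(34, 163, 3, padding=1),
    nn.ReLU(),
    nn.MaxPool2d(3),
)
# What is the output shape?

Input shape: (14, 4, 56, 62)
  -> after first Conv2d: (14, 34, 56, 62)
  -> after first MaxPool2d: (14, 34, 28, 31)
  -> after second Conv2d: (14, 163, 28, 31)
Output shape: (14, 163, 9, 10)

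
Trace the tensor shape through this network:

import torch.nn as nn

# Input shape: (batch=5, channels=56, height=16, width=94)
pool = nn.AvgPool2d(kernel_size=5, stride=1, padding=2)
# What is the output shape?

Input shape: (5, 56, 16, 94)
Output shape: (5, 56, 16, 94)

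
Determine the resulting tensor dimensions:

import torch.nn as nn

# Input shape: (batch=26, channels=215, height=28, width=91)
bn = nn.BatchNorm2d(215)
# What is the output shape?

Input shape: (26, 215, 28, 91)
Output shape: (26, 215, 28, 91)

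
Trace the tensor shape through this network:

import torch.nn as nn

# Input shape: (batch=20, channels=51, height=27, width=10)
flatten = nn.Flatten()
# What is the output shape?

Input shape: (20, 51, 27, 10)
Output shape: (20, 13770)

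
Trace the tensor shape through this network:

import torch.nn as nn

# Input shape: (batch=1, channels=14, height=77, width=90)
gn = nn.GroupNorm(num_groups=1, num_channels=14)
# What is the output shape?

Input shape: (1, 14, 77, 90)
Output shape: (1, 14, 77, 90)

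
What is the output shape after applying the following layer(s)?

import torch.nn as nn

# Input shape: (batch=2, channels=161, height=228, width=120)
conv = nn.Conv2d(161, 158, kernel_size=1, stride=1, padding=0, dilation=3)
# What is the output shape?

Input shape: (2, 161, 228, 120)
Output shape: (2, 158, 228, 120)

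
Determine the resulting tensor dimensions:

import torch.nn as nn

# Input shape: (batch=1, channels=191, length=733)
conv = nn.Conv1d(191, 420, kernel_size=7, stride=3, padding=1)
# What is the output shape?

Input shape: (1, 191, 733)
Output shape: (1, 420, 243)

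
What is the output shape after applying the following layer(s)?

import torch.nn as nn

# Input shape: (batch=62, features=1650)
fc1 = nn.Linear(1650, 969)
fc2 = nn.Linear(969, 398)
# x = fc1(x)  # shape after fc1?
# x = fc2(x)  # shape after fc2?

Input shape: (62, 1650)
  -> after fc1: (62, 969)
Output shape: (62, 398)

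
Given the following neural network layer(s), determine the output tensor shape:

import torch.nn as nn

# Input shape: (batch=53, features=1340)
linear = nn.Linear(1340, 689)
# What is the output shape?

Input shape: (53, 1340)
Output shape: (53, 689)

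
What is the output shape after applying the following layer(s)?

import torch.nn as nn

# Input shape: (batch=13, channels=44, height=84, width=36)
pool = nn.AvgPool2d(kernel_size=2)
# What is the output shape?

Input shape: (13, 44, 84, 36)
Output shape: (13, 44, 42, 18)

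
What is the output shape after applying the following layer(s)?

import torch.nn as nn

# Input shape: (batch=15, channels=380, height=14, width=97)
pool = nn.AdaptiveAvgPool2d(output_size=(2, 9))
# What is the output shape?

Input shape: (15, 380, 14, 97)
Output shape: (15, 380, 2, 9)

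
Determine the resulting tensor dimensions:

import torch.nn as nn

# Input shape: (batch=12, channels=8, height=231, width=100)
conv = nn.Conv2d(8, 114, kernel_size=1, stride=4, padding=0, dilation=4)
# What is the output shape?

Input shape: (12, 8, 231, 100)
Output shape: (12, 114, 58, 25)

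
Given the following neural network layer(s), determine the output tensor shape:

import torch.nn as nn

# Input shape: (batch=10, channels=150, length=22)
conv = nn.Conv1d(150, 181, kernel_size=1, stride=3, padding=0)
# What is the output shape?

Input shape: (10, 150, 22)
Output shape: (10, 181, 8)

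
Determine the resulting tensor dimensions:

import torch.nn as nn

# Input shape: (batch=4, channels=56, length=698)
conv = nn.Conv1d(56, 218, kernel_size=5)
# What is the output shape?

Input shape: (4, 56, 698)
Output shape: (4, 218, 694)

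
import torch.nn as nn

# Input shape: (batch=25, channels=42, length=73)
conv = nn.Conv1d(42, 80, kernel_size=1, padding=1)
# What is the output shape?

Input shape: (25, 42, 73)
Output shape: (25, 80, 75)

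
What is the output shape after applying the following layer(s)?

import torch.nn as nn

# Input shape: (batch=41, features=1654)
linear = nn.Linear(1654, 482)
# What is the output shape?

Input shape: (41, 1654)
Output shape: (41, 482)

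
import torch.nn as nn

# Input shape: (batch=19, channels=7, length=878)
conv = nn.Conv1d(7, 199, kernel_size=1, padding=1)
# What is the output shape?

Input shape: (19, 7, 878)
Output shape: (19, 199, 880)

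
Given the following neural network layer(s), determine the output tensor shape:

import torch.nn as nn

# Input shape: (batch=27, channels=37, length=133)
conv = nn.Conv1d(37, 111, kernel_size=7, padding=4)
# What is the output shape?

Input shape: (27, 37, 133)
Output shape: (27, 111, 135)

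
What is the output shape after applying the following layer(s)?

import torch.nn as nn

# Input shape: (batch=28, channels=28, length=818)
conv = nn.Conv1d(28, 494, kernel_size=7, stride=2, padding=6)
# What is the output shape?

Input shape: (28, 28, 818)
Output shape: (28, 494, 412)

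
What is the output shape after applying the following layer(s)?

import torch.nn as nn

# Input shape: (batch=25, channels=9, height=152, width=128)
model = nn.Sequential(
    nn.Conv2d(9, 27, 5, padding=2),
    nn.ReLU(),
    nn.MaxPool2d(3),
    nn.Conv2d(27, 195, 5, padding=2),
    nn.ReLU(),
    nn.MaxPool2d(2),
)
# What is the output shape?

Input shape: (25, 9, 152, 128)
  -> after first Conv2d: (25, 27, 152, 128)
  -> after first MaxPool2d: (25, 27, 50, 42)
  -> after second Conv2d: (25, 195, 50, 42)
Output shape: (25, 195, 25, 21)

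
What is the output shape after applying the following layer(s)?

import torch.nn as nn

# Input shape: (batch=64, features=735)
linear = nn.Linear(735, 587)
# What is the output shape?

Input shape: (64, 735)
Output shape: (64, 587)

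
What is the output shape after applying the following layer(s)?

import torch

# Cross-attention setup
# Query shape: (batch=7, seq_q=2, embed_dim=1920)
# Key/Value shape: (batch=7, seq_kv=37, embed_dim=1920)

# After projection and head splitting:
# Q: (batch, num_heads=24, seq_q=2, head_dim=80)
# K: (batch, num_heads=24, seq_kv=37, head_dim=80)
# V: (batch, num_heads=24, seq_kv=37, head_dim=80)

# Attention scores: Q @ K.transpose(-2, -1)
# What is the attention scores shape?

Input shape: (7, 2, 1920)
Output shape: (7, 24, 2, 37)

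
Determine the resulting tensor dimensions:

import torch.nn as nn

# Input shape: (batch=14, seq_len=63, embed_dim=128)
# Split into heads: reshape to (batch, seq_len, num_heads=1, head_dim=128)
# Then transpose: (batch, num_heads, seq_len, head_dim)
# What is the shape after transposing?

Input shape: (14, 63, 128)
  -> after reshape: (14, 63, 1, 128)
Output shape: (14, 1, 63, 128)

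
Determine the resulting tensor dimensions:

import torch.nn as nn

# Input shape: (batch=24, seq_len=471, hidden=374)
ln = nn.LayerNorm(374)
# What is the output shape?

Input shape: (24, 471, 374)
Output shape: (24, 471, 374)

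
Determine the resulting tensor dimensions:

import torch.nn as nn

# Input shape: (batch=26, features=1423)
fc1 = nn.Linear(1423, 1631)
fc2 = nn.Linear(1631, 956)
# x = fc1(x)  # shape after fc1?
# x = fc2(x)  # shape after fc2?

Input shape: (26, 1423)
  -> after fc1: (26, 1631)
Output shape: (26, 956)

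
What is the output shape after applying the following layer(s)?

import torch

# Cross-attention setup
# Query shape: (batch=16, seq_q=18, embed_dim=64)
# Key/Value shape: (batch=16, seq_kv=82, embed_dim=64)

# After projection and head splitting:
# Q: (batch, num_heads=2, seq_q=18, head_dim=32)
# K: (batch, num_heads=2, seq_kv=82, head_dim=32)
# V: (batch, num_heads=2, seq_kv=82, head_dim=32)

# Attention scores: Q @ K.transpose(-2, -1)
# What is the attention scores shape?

Input shape: (16, 18, 64)
Output shape: (16, 2, 18, 82)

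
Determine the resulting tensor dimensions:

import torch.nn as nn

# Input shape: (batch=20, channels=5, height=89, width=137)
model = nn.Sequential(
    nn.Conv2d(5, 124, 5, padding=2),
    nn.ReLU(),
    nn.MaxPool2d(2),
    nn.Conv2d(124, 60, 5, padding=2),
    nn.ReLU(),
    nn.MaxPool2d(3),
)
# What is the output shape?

Input shape: (20, 5, 89, 137)
  -> after first Conv2d: (20, 124, 89, 137)
  -> after first MaxPool2d: (20, 124, 44, 68)
  -> after second Conv2d: (20, 60, 44, 68)
Output shape: (20, 60, 14, 22)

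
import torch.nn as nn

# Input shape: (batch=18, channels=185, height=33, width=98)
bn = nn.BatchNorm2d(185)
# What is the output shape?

Input shape: (18, 185, 33, 98)
Output shape: (18, 185, 33, 98)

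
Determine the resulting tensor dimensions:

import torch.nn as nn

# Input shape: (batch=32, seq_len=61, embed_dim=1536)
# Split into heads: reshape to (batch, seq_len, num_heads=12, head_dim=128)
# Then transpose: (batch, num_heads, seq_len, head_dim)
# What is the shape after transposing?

Input shape: (32, 61, 1536)
  -> after reshape: (32, 61, 12, 128)
Output shape: (32, 12, 61, 128)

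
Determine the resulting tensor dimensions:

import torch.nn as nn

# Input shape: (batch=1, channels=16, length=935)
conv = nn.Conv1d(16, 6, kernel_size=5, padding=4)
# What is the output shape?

Input shape: (1, 16, 935)
Output shape: (1, 6, 939)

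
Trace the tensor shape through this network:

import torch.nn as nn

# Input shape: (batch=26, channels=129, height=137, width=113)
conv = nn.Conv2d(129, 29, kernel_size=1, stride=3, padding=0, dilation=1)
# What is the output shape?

Input shape: (26, 129, 137, 113)
Output shape: (26, 29, 46, 38)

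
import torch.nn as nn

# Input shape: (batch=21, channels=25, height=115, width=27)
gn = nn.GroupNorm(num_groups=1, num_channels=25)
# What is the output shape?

Input shape: (21, 25, 115, 27)
Output shape: (21, 25, 115, 27)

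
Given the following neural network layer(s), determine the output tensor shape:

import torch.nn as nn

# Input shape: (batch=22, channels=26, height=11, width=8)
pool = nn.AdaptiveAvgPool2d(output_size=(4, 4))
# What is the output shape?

Input shape: (22, 26, 11, 8)
Output shape: (22, 26, 4, 4)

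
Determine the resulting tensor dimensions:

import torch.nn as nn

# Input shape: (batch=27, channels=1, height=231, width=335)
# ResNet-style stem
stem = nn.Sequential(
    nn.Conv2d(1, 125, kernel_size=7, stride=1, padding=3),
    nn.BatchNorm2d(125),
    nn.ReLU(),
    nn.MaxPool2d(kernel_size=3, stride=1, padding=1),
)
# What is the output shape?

Input shape: (27, 1, 231, 335)
  -> after Conv2d 7x7 stride=1: (27, 125, 231, 335)
Output shape: (27, 125, 231, 335)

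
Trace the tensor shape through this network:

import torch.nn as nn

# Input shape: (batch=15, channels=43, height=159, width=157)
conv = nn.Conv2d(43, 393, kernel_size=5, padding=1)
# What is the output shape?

Input shape: (15, 43, 159, 157)
Output shape: (15, 393, 157, 155)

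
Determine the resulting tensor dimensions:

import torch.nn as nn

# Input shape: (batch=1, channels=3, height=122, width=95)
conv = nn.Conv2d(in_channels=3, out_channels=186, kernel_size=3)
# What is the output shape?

Input shape: (1, 3, 122, 95)
Output shape: (1, 186, 120, 93)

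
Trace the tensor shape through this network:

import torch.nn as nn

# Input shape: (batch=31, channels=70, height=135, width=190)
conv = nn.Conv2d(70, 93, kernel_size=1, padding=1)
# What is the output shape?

Input shape: (31, 70, 135, 190)
Output shape: (31, 93, 137, 192)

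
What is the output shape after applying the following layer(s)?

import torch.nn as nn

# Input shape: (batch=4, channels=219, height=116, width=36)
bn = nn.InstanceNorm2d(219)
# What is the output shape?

Input shape: (4, 219, 116, 36)
Output shape: (4, 219, 116, 36)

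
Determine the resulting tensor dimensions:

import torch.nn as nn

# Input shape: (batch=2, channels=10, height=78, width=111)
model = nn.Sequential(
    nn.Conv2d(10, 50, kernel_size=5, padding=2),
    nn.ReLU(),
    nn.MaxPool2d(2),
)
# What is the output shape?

Input shape: (2, 10, 78, 111)
  -> after Conv2d: (2, 50, 78, 111)
  -> after ReLU: (2, 50, 78, 111)
Output shape: (2, 50, 39, 55)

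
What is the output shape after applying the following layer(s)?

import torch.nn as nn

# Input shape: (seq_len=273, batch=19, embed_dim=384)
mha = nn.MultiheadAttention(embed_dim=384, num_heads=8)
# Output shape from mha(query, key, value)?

Input shape: (273, 19, 384)
Output shape: (273, 19, 384)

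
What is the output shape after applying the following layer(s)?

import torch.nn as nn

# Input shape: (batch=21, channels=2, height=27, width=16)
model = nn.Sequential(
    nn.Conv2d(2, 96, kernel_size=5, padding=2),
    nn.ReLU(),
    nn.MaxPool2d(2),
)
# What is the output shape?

Input shape: (21, 2, 27, 16)
  -> after Conv2d: (21, 96, 27, 16)
  -> after ReLU: (21, 96, 27, 16)
Output shape: (21, 96, 13, 8)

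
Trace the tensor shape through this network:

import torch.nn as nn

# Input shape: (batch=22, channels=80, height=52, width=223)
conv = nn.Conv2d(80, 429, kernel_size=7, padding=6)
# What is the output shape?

Input shape: (22, 80, 52, 223)
Output shape: (22, 429, 58, 229)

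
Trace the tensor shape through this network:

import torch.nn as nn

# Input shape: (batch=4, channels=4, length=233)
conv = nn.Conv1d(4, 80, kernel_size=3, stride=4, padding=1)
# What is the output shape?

Input shape: (4, 4, 233)
Output shape: (4, 80, 59)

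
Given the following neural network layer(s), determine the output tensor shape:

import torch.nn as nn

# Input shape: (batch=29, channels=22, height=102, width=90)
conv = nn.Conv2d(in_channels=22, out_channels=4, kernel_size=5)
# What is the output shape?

Input shape: (29, 22, 102, 90)
Output shape: (29, 4, 98, 86)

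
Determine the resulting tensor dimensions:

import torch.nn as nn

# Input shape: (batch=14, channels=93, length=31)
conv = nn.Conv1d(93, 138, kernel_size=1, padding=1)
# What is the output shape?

Input shape: (14, 93, 31)
Output shape: (14, 138, 33)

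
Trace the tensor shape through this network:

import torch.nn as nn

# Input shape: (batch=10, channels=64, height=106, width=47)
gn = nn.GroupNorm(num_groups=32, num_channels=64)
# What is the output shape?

Input shape: (10, 64, 106, 47)
Output shape: (10, 64, 106, 47)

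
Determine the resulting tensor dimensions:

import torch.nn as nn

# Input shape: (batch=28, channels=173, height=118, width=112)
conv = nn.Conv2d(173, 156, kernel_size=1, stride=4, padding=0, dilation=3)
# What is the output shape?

Input shape: (28, 173, 118, 112)
Output shape: (28, 156, 30, 28)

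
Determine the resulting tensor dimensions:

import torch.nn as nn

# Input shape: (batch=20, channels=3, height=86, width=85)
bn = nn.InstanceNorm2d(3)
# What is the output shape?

Input shape: (20, 3, 86, 85)
Output shape: (20, 3, 86, 85)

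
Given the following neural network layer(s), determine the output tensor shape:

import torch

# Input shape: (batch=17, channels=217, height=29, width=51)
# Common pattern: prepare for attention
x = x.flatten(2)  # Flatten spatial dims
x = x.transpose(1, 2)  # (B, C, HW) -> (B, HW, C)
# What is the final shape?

Input shape: (17, 217, 29, 51)
  -> after flatten(2): (17, 217, 1479)
Output shape: (17, 1479, 217)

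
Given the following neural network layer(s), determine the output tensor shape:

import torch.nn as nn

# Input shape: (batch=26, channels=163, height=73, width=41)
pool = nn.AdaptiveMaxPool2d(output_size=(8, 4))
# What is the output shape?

Input shape: (26, 163, 73, 41)
Output shape: (26, 163, 8, 4)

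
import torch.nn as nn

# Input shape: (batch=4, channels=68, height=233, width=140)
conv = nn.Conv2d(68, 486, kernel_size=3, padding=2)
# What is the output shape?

Input shape: (4, 68, 233, 140)
Output shape: (4, 486, 235, 142)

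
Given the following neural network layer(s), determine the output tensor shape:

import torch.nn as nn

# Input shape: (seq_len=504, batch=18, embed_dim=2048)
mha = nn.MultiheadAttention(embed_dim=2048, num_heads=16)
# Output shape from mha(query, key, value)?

Input shape: (504, 18, 2048)
Output shape: (504, 18, 2048)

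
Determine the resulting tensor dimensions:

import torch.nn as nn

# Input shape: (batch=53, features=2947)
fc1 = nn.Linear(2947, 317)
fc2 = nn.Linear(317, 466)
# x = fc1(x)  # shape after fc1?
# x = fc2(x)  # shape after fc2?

Input shape: (53, 2947)
  -> after fc1: (53, 317)
Output shape: (53, 466)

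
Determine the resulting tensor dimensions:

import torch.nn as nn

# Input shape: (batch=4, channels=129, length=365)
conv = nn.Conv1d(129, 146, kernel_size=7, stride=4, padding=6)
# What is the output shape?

Input shape: (4, 129, 365)
Output shape: (4, 146, 93)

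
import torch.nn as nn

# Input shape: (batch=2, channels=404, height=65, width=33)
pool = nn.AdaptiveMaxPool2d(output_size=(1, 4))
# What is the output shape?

Input shape: (2, 404, 65, 33)
Output shape: (2, 404, 1, 4)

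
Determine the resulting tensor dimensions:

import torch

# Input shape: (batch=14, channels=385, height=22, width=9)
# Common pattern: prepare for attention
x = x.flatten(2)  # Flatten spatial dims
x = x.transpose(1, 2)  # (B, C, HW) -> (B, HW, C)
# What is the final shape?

Input shape: (14, 385, 22, 9)
  -> after flatten(2): (14, 385, 198)
Output shape: (14, 198, 385)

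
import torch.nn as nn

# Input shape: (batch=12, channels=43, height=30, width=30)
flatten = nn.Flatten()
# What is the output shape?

Input shape: (12, 43, 30, 30)
Output shape: (12, 38700)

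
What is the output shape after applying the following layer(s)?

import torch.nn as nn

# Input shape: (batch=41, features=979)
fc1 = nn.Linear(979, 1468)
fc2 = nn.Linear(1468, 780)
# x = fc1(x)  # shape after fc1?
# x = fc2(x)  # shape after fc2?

Input shape: (41, 979)
  -> after fc1: (41, 1468)
Output shape: (41, 780)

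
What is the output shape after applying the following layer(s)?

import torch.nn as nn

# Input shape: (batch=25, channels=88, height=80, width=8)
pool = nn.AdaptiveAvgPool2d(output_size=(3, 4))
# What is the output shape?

Input shape: (25, 88, 80, 8)
Output shape: (25, 88, 3, 4)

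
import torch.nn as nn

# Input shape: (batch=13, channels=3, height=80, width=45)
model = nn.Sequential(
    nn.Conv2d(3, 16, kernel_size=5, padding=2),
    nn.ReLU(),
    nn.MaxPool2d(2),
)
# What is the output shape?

Input shape: (13, 3, 80, 45)
  -> after Conv2d: (13, 16, 80, 45)
  -> after ReLU: (13, 16, 80, 45)
Output shape: (13, 16, 40, 22)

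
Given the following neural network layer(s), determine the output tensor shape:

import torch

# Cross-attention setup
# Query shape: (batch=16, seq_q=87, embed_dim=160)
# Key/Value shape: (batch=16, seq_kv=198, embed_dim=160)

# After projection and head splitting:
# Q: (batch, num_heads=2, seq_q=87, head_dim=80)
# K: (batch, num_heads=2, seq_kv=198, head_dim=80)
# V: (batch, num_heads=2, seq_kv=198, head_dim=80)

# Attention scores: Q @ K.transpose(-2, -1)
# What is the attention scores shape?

Input shape: (16, 87, 160)
Output shape: (16, 2, 87, 198)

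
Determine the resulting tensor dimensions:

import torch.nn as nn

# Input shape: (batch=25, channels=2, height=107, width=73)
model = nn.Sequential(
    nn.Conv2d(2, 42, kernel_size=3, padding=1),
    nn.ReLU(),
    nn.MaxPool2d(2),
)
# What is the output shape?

Input shape: (25, 2, 107, 73)
  -> after Conv2d: (25, 42, 107, 73)
  -> after ReLU: (25, 42, 107, 73)
Output shape: (25, 42, 53, 36)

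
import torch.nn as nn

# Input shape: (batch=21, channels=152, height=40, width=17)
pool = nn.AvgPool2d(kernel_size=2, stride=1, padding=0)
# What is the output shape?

Input shape: (21, 152, 40, 17)
Output shape: (21, 152, 39, 16)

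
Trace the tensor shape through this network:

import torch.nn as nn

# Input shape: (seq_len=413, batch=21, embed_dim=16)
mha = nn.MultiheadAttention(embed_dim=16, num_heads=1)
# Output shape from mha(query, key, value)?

Input shape: (413, 21, 16)
Output shape: (413, 21, 16)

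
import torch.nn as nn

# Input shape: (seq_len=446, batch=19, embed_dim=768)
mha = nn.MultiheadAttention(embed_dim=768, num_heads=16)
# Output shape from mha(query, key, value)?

Input shape: (446, 19, 768)
Output shape: (446, 19, 768)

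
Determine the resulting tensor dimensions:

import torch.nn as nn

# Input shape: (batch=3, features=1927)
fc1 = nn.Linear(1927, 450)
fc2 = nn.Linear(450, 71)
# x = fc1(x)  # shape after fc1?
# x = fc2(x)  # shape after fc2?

Input shape: (3, 1927)
  -> after fc1: (3, 450)
Output shape: (3, 71)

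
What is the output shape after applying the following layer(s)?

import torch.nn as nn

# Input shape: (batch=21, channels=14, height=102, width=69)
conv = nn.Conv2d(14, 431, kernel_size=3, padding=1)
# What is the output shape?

Input shape: (21, 14, 102, 69)
Output shape: (21, 431, 102, 69)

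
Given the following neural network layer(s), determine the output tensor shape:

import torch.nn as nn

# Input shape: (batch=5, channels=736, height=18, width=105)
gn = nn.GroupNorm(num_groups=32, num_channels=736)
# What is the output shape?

Input shape: (5, 736, 18, 105)
Output shape: (5, 736, 18, 105)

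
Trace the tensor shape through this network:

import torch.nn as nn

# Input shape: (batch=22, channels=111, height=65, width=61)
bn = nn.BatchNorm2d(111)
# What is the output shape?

Input shape: (22, 111, 65, 61)
Output shape: (22, 111, 65, 61)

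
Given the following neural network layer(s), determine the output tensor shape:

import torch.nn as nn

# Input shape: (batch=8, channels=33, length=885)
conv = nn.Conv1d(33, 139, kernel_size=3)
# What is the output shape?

Input shape: (8, 33, 885)
Output shape: (8, 139, 883)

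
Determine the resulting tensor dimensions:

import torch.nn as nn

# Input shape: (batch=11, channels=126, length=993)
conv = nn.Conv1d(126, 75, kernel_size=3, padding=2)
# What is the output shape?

Input shape: (11, 126, 993)
Output shape: (11, 75, 995)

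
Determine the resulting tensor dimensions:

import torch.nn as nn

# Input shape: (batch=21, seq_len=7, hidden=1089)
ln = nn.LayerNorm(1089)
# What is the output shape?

Input shape: (21, 7, 1089)
Output shape: (21, 7, 1089)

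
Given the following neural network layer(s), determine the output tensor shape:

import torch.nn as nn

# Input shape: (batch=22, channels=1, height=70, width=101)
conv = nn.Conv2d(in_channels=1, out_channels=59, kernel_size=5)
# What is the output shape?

Input shape: (22, 1, 70, 101)
Output shape: (22, 59, 66, 97)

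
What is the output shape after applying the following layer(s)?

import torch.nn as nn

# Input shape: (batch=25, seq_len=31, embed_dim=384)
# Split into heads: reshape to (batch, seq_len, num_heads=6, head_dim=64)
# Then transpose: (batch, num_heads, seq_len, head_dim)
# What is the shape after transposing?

Input shape: (25, 31, 384)
  -> after reshape: (25, 31, 6, 64)
Output shape: (25, 6, 31, 64)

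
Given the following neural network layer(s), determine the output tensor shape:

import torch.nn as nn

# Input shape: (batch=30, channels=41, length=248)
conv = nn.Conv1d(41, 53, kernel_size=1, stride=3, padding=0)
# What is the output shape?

Input shape: (30, 41, 248)
Output shape: (30, 53, 83)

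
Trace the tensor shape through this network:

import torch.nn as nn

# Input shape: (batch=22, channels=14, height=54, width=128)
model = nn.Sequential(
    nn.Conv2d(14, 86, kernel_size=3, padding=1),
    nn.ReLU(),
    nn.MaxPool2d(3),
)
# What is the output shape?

Input shape: (22, 14, 54, 128)
  -> after Conv2d: (22, 86, 54, 128)
  -> after ReLU: (22, 86, 54, 128)
Output shape: (22, 86, 18, 42)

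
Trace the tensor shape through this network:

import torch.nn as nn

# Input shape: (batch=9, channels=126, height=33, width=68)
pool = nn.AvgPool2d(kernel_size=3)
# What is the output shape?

Input shape: (9, 126, 33, 68)
Output shape: (9, 126, 11, 22)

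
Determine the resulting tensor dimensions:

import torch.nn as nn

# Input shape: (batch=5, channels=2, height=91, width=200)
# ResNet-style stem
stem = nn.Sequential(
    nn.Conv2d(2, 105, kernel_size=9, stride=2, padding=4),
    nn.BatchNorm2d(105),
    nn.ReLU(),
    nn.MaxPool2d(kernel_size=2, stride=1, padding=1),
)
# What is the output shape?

Input shape: (5, 2, 91, 200)
  -> after Conv2d 9x9 stride=2: (5, 105, 46, 100)
Output shape: (5, 105, 47, 101)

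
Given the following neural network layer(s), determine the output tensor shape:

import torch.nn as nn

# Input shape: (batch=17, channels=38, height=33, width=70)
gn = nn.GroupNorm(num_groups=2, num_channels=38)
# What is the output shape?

Input shape: (17, 38, 33, 70)
Output shape: (17, 38, 33, 70)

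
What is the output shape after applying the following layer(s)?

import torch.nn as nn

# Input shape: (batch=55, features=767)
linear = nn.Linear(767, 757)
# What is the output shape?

Input shape: (55, 767)
Output shape: (55, 757)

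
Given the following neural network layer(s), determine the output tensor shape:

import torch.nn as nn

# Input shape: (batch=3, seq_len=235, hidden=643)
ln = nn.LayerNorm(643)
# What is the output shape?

Input shape: (3, 235, 643)
Output shape: (3, 235, 643)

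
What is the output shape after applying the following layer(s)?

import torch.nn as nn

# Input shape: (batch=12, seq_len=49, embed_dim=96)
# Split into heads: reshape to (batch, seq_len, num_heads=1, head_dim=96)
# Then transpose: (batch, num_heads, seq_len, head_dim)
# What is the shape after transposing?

Input shape: (12, 49, 96)
  -> after reshape: (12, 49, 1, 96)
Output shape: (12, 1, 49, 96)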